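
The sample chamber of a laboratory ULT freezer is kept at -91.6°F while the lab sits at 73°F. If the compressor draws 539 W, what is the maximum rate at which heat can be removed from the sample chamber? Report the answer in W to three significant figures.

In absolute terms T_C = 204.48 K and T_H = 295.93 K, so ΔT = 91.44 K.
COP_Carnot = T_C/ΔT = 204.48/91.44 = 2.236.
Q̇_max = COP_Carnot × Ẇ = 2.236 × 539.0 W = 1205 W.

1210 W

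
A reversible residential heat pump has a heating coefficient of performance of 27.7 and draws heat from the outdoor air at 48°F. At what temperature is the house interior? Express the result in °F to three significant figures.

67.0 °F

COP_HP = T_H/(T_H − T_C) rearranges to T_H = COP·T_C/(COP − 1).
With T_C = 282.04 K, T_H = 27.7 × 282.04/26.70 = 292.60 K.
Converting, 292.60 K = 67.01°F.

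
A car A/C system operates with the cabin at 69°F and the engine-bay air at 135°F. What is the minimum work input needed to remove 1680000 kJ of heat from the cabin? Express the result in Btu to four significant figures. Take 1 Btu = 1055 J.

198800 Btu

In absolute terms T_C = 293.71 K and T_H = 330.37 K, so ΔT = 36.67 K.
The reversible limit is COP_R = T_C/ΔT = 8.010, so W_min = Q_C/COP = Q_C·ΔT/T_C.
W_min = 1680000 × 36.67/293.71 = 209700 kJ = 198800 Btu.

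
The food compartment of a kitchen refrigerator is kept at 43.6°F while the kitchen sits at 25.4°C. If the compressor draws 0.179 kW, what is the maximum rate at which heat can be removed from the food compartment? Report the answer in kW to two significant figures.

2.6 kW

In absolute terms T_C = 279.59 K and T_H = 298.55 K, so ΔT = 18.96 K.
COP_Carnot = T_C/ΔT = 279.59/18.96 = 14.75.
Q̇_max = COP_Carnot × Ẇ = 14.75 × 0.1790 kW = 2.640 kW.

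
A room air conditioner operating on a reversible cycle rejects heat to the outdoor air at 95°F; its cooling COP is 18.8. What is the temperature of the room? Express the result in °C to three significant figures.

19.4 °C

For a Carnot refrigerator COP_R = T_C/(T_H − T_C), so T_C = COP·T_H/(1 + COP).
With T_H = 308.15 K, T_C = 18.8 × 308.15/19.80 = 292.59 K.
Converting, 292.59 K = 19.44°C.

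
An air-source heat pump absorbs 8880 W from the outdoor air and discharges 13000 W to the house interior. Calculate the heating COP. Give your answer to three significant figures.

The first law gives Q̇_H = Q̇_C + Ẇ, so the three rates are Q̇_C = 8880, Q̇_H = 13000, Ẇ = 4120 W.
COP_HP = Q̇_H/Ẇ = 13000/4120 = 3.155.

3.16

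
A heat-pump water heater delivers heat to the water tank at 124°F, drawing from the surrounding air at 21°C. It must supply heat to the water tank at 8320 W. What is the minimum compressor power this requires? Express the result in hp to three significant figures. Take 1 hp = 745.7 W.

1.04 hp

In absolute terms T_C = 294.15 K and T_H = 324.26 K, so ΔT = 30.11 K.
COP_Carnot = T_H/ΔT = 324.26/30.11 = 10.77.
Ẇ_min = Q̇/COP_Carnot = 8320/10.77 = 772.6 W = 1.036 hp.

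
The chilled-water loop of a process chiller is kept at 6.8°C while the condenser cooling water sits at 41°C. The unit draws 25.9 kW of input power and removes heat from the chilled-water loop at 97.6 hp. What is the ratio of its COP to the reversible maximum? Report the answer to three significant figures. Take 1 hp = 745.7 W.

0.343

Converting, Q̇_C = 97.60 hp = 72.78 kW, so COP_actual = Q̇_C/Ẇ = 72.78/25.90 = 2.810.
In absolute terms T_C = 279.95 K and T_H = 314.15 K, so ΔT = 34.20 K.
COP_Carnot = T_C/ΔT = 279.95/34.20 = 8.186.
η_II = COP_actual/COP_Carnot = 2.810/8.186 = 0.3433.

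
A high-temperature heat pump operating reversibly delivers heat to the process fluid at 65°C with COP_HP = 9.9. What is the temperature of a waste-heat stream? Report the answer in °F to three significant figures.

COP_HP = T_H/(T_H − T_C) gives T_H − T_C = T_H/COP.
With T_H = 338.15 K, T_C = 338.15 × (1 − 1/9.9) = 303.99 K.
Converting, 303.99 K = 87.52°F.

87.5 °F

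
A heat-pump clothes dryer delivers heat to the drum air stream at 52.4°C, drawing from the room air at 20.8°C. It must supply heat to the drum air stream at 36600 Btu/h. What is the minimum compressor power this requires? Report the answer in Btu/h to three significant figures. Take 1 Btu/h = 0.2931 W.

In absolute terms T_C = 293.95 K and T_H = 325.55 K, so ΔT = 31.60 K.
COP_Carnot = T_H/ΔT = 325.55/31.60 = 10.30.
Ẇ_min = Q̇/COP_Carnot = 36600/10.30 = 3553 Btu/h.

3550 Btu/h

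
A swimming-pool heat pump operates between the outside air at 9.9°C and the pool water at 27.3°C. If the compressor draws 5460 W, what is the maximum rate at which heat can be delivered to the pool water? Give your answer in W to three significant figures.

94300 W

In absolute terms T_C = 283.05 K and T_H = 300.45 K, so ΔT = 17.40 K.
COP_Carnot = T_H/ΔT = 300.45/17.40 = 17.27.
Q̇_max = COP_Carnot × Ẇ = 17.27 × 5460 W = 94280 W.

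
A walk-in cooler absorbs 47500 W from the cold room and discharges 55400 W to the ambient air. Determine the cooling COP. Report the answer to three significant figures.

6.01

The first law gives Q̇_H = Q̇_C + Ẇ, so the three rates are Q̇_C = 47500, Q̇_H = 55400, Ẇ = 7900 W.
COP_R = Q̇_C/Ẇ = 47500/7900 = 6.013.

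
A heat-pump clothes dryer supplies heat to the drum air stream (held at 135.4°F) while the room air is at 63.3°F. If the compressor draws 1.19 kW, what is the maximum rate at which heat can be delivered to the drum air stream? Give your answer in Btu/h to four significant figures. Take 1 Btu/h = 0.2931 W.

33510 Btu/h

In absolute terms T_C = 290.54 K and T_H = 330.59 K, so ΔT = 40.06 K.
COP_Carnot = T_H/ΔT = 330.59/40.06 = 8.253.
Q̇_max = COP_Carnot × Ẇ = 8.253 × 1.190 kW = 9.822 kW = 33510 Btu/h.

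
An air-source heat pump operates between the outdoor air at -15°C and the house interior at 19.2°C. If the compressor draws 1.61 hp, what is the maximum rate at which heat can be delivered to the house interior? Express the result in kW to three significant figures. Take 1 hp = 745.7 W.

In absolute terms T_C = 258.15 K and T_H = 292.35 K, so ΔT = 34.20 K.
COP_Carnot = T_H/ΔT = 292.35/34.20 = 8.548.
Q̇_max = COP_Carnot × Ẇ = 8.548 × 1.610 hp = 13.76 hp = 10.26 kW.

10.3 kW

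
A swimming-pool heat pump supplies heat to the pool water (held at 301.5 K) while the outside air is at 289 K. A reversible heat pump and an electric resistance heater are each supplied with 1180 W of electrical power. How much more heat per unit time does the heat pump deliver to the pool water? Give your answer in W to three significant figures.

27300 W

The reservoir spacing is ΔT = 301.5 − 289 = 12.50 K.
COP_Carnot = T_H/ΔT = 301.50/12.50 = 24.12.
The heat pump delivers Q̇_H = COP × Ẇ = 28460 W; the resistance heater delivers Ẇ = 1180 W.
Extra = (COP − 1)·Ẇ = 27280 W.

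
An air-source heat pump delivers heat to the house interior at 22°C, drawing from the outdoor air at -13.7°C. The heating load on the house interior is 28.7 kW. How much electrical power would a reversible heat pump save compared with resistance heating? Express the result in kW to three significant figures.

25.2 kW

In absolute terms T_C = 259.45 K and T_H = 295.15 K, so ΔT = 35.70 K.
COP_Carnot = T_H/ΔT = 295.15/35.70 = 8.268.
Resistance heating needs Ẇ_res = Q̇_H = 28.70 kW; the reversible heat pump needs only Ẇ_hp = Q̇_H/COP = 3.471 kW.
Saving = 28.70 − 3.471 = 25.23 kW.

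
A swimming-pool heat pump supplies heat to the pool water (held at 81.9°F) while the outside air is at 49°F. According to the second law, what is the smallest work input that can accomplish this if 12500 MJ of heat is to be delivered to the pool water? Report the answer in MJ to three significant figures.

In absolute terms T_C = 282.59 K and T_H = 300.87 K, so ΔT = 18.28 K.
The reversible limit is COP_HP = T_H/ΔT = 16.46, so W_min = Q_H/COP = Q_H·ΔT/T_H.
W_min = 12500 × 18.28/300.87 = 759.4 MJ.

759 MJ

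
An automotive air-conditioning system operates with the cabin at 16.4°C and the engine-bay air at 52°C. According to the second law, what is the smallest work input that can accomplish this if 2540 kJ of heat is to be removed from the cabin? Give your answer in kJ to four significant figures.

In absolute terms T_C = 289.55 K and T_H = 325.15 K, so ΔT = 35.60 K.
The reversible limit is COP_R = T_C/ΔT = 8.133, so W_min = Q_C/COP = Q_C·ΔT/T_C.
W_min = 2540 × 35.60/289.55 = 312.3 kJ.

312.3 kJ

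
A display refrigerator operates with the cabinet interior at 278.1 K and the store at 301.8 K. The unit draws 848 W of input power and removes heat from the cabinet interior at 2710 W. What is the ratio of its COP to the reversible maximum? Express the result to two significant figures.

0.27

COP_actual = Q̇_C/Ẇ = 2710/848.0 = 3.196.
The reservoir spacing is ΔT = 301.8 − 278.1 = 23.70 K.
COP_Carnot = T_C/ΔT = 278.10/23.70 = 11.73.
η_II = COP_actual/COP_Carnot = 3.196/11.73 = 0.2723.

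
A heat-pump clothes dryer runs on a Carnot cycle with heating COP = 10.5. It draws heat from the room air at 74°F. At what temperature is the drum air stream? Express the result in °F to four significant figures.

130.2 °F

COP_HP = T_H/(T_H − T_C) rearranges to T_H = COP·T_C/(COP − 1).
With T_C = 296.48 K, T_H = 10.5 × 296.48/9.500 = 327.69 K.
Converting, 327.69 K = 130.18°F.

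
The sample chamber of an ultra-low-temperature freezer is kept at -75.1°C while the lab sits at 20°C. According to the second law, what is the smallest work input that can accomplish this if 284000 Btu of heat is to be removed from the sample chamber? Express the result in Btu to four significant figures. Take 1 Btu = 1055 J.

136400 Btu

In absolute terms T_C = 198.05 K and T_H = 293.15 K, so ΔT = 95.10 K.
The reversible limit is COP_R = T_C/ΔT = 2.083, so W_min = Q_C/COP = Q_C·ΔT/T_C.
W_min = 284000 × 95.10/198.05 = 136400 Btu.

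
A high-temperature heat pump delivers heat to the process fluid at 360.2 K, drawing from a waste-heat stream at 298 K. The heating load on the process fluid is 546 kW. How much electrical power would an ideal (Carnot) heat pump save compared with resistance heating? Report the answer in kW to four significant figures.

The reservoir spacing is ΔT = 360.2 − 298 = 62.20 K.
COP_Carnot = T_H/ΔT = 360.20/62.20 = 5.791.
Resistance heating needs Ẇ_res = Q̇_H = 546.0 kW; the reversible heat pump needs only Ẇ_hp = Q̇_H/COP = 94.28 kW.
Saving = 546.0 − 94.28 = 451.7 kW.

451.7 kW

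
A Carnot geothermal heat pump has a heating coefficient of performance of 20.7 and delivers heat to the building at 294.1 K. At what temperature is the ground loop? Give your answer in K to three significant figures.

280 K

COP_HP = T_H/(T_H − T_C) gives T_H − T_C = T_H/COP.
With T_H = 294.10 K, T_C = 294.10 × (1 − 1/20.7) = 279.89 K.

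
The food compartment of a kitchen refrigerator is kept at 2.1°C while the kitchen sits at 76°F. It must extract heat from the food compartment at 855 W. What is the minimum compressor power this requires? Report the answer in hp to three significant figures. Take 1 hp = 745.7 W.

In absolute terms T_C = 275.25 K and T_H = 297.59 K, so ΔT = 22.34 K.
COP_Carnot = T_C/ΔT = 275.25/22.34 = 12.32.
Ẇ_min = Q̇/COP_Carnot = 855.0/12.32 = 69.41 W = 0.09308 hp.

0.0931 hp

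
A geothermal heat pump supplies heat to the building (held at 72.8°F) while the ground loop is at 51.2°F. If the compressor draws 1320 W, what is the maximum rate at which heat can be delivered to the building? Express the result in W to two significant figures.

In absolute terms T_C = 283.82 K and T_H = 295.82 K, so ΔT = 12.00 K.
COP_Carnot = T_H/ΔT = 295.82/12.00 = 24.65.
Q̇_max = COP_Carnot × Ẇ = 24.65 × 1320 W = 32540 W.

33000 W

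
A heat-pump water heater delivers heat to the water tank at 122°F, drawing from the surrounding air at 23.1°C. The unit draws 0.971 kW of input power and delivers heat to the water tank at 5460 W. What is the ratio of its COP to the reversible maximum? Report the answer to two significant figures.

0.47

Converting, Q̇_H = 5460 W = 5.460 kW, so COP_actual = Q̇_H/Ẇ = 5.460/0.9710 = 5.623.
In absolute terms T_C = 296.25 K and T_H = 323.15 K, so ΔT = 26.90 K.
COP_Carnot = T_H/ΔT = 323.15/26.90 = 12.01.
η_II = COP_actual/COP_Carnot = 5.623/12.01 = 0.4681.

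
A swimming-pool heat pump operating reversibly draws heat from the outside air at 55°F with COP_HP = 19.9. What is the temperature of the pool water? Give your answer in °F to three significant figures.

COP_HP = T_H/(T_H − T_C) rearranges to T_H = COP·T_C/(COP − 1).
With T_C = 285.93 K, T_H = 19.9 × 285.93/18.90 = 301.06 K.
Converting, 301.06 K = 82.23°F.

82.2 °F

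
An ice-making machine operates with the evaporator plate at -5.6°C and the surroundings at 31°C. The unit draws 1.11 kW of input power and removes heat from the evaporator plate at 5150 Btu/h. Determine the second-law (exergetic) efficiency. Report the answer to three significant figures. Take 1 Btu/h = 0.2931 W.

Converting, Q̇_C = 5150 Btu/h = 1.509 kW, so COP_actual = Q̇_C/Ẇ = 1.509/1.110 = 1.360.
In absolute terms T_C = 267.55 K and T_H = 304.15 K, so ΔT = 36.60 K.
COP_Carnot = T_C/ΔT = 267.55/36.60 = 7.310.
η_II = COP_actual/COP_Carnot = 1.360/7.310 = 0.1860.

0.186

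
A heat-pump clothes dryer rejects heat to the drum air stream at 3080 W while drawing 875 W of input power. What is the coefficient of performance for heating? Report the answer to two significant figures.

3.5

The first law gives Q̇_H = Q̇_C + Ẇ, so the three rates are Q̇_C = 2205, Q̇_H = 3080, Ẇ = 875.0 W.
COP_HP = Q̇_H/Ẇ = 3080/875.0 = 3.520.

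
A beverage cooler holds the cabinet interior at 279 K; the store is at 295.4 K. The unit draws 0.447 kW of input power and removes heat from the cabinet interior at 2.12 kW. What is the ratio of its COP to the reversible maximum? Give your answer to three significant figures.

COP_actual = Q̇_C/Ẇ = 2.120/0.4470 = 4.743.
The reservoir spacing is ΔT = 295.4 − 279 = 16.40 K.
COP_Carnot = T_C/ΔT = 279.00/16.40 = 17.01.
η_II = COP_actual/COP_Carnot = 4.743/17.01 = 0.2788.

0.279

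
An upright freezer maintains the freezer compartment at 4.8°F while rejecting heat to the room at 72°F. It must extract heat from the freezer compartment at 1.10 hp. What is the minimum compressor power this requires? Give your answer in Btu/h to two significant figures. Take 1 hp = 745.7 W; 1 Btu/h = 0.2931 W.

In absolute terms T_C = 258.04 K and T_H = 295.37 K, so ΔT = 37.33 K.
COP_Carnot = T_C/ΔT = 258.04/37.33 = 6.912.
Ẇ_min = Q̇/COP_Carnot = 1.100/6.912 = 0.1591 hp = 404.9 Btu/h.

400 Btu/h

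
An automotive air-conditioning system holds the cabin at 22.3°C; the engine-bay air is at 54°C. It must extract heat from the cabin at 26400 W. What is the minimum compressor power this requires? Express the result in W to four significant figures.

In absolute terms T_C = 295.45 K and T_H = 327.15 K, so ΔT = 31.70 K.
COP_Carnot = T_C/ΔT = 295.45/31.70 = 9.320.
Ẇ_min = Q̇/COP_Carnot = 26400/9.320 = 2833 W.

2833 W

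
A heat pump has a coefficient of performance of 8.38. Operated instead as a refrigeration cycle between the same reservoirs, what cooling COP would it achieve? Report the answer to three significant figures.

Since Q_H = Q_C + W for any cycle, COP_R = Q_C/W = Q_H/W − 1.
COP_R = 8.38 − 1 = 7.38.

7.38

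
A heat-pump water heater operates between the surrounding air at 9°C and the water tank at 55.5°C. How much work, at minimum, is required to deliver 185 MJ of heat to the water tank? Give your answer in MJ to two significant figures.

In absolute terms T_C = 282.15 K and T_H = 328.65 K, so ΔT = 46.50 K.
The reversible limit is COP_HP = T_H/ΔT = 7.068, so W_min = Q_H/COP = Q_H·ΔT/T_H.
W_min = 185.0 × 46.50/328.65 = 26.18 MJ.

26 MJ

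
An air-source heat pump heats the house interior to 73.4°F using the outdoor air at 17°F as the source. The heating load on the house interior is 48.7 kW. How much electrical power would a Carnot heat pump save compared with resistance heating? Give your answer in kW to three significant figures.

43.5 kW

In absolute terms T_C = 264.82 K and T_H = 296.15 K, so ΔT = 31.33 K.
COP_Carnot = T_H/ΔT = 296.15/31.33 = 9.452.
Resistance heating needs Ẇ_res = Q̇_H = 48.70 kW; the reversible heat pump needs only Ẇ_hp = Q̇_H/COP = 5.153 kW.
Saving = 48.70 − 5.153 = 43.55 kW.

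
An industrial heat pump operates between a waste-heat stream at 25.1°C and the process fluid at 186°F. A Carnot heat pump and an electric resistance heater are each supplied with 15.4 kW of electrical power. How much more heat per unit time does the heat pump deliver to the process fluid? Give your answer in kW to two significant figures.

In absolute terms T_C = 298.25 K and T_H = 358.71 K, so ΔT = 60.46 K.
COP_Carnot = T_H/ΔT = 358.71/60.46 = 5.933.
The heat pump delivers Q̇_H = COP × Ẇ = 91.37 kW; the resistance heater delivers Ẇ = 15.40 kW.
Extra = (COP − 1)·Ẇ = 75.97 kW.

76 kW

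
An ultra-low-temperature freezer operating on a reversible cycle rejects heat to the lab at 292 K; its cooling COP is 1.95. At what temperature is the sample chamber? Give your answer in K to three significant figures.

193 K

For a Carnot refrigerator COP_R = T_C/(T_H − T_C), so T_C = COP·T_H/(1 + COP).
With T_H = 292.00 K, T_C = 1.95 × 292.00/2.950 = 193.02 K.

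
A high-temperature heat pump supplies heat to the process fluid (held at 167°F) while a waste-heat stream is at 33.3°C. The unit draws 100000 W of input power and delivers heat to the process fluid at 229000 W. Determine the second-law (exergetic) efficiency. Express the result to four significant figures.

COP_actual = Q̇_H/Ẇ = 229000/100000 = 2.290.
In absolute terms T_C = 306.45 K and T_H = 348.15 K, so ΔT = 41.70 K.
COP_Carnot = T_H/ΔT = 348.15/41.70 = 8.349.
η_II = COP_actual/COP_Carnot = 2.290/8.349 = 0.2743.

0.2743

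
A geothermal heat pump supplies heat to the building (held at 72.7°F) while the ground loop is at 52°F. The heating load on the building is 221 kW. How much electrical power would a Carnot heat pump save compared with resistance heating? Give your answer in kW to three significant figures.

212 kW

In absolute terms T_C = 284.26 K and T_H = 295.76 K, so ΔT = 11.50 K.
COP_Carnot = T_H/ΔT = 295.76/11.50 = 25.72.
Resistance heating needs Ẇ_res = Q̇_H = 221.0 kW; the reversible heat pump needs only Ẇ_hp = Q̇_H/COP = 8.593 kW.
Saving = 221.0 − 8.593 = 212.4 kW.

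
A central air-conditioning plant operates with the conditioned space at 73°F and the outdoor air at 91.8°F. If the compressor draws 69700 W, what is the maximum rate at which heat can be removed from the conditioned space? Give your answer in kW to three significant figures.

1970 kW

In absolute terms T_C = 295.93 K and T_H = 306.37 K, so ΔT = 10.44 K.
COP_Carnot = T_C/ΔT = 295.93/10.44 = 28.33.
Q̇_max = COP_Carnot × Ẇ = 28.33 × 69700 W = 1975000 W = 1975 kW.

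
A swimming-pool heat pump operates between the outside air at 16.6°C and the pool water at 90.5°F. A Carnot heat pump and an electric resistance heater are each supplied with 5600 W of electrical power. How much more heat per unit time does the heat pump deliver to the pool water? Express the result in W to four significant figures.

In absolute terms T_C = 289.75 K and T_H = 305.65 K, so ΔT = 15.90 K.
COP_Carnot = T_H/ΔT = 305.65/15.90 = 19.22.
The heat pump delivers Q̇_H = COP × Ẇ = 107700 W; the resistance heater delivers Ẇ = 5600 W.
Extra = (COP − 1)·Ẇ = 102100 W.

102100 W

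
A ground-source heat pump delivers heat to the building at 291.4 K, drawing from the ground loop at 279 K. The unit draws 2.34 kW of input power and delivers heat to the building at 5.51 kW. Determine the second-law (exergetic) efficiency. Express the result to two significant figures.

0.10

COP_actual = Q̇_H/Ẇ = 5.510/2.340 = 2.355.
The reservoir spacing is ΔT = 291.4 − 279 = 12.40 K.
COP_Carnot = T_H/ΔT = 291.40/12.40 = 23.50.
η_II = COP_actual/COP_Carnot = 2.355/23.50 = 0.1002.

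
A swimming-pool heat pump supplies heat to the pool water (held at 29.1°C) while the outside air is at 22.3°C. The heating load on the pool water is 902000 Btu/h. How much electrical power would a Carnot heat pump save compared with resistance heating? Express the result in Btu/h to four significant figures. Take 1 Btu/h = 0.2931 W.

In absolute terms T_C = 295.45 K and T_H = 302.25 K, so ΔT = 6.800 K.
COP_Carnot = T_H/ΔT = 302.25/6.800 = 44.45.
Resistance heating needs Ẇ_res = Q̇_H = 902000 Btu/h; the reversible heat pump needs only Ẇ_hp = Q̇_H/COP = 20290 Btu/h.
Saving = 902000 − 20290 = 881700 Btu/h.

881700 Btu/h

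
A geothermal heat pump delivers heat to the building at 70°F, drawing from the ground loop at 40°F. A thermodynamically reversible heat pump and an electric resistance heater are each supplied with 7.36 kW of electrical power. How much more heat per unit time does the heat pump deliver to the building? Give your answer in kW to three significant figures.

123 kW

In absolute terms T_C = 277.59 K and T_H = 294.26 K, so ΔT = 16.67 K.
COP_Carnot = T_H/ΔT = 294.26/16.67 = 17.66.
The heat pump delivers Q̇_H = COP × Ẇ = 129.9 kW; the resistance heater delivers Ẇ = 7.360 kW.
Extra = (COP − 1)·Ẇ = 122.6 kW.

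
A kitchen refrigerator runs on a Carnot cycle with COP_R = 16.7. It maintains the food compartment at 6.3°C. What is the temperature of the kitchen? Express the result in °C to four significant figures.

COP_R = T_C/(T_H − T_C) gives T_H − T_C = T_C/COP.
With T_C = 279.45 K, T_H = 279.45 × (1 + 1/16.7) = 296.18 K.
Converting, 296.18 K = 23.03°C.

23.03 °C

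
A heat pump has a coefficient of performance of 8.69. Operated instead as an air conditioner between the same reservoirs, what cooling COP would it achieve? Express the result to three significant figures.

7.69

Since Q_H = Q_C + W for any cycle, COP_R = Q_C/W = Q_H/W − 1.
COP_R = 8.69 − 1 = 7.69.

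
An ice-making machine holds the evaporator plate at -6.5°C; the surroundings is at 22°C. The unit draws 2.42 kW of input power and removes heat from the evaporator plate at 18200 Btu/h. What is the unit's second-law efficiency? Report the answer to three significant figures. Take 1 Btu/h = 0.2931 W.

0.236

Converting, Q̇_C = 18200 Btu/h = 5.334 kW, so COP_actual = Q̇_C/Ẇ = 5.334/2.420 = 2.204.
In absolute terms T_C = 266.65 K and T_H = 295.15 K, so ΔT = 28.50 K.
COP_Carnot = T_C/ΔT = 266.65/28.50 = 9.356.
η_II = COP_actual/COP_Carnot = 2.204/9.356 = 0.2356.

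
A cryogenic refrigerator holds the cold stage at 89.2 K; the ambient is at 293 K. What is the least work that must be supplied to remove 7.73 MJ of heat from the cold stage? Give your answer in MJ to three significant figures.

The reservoir spacing is ΔT = 293 − 89.2 = 203.8 K.
The reversible limit is COP_R = T_C/ΔT = 0.4377, so W_min = Q_C/COP = Q_C·ΔT/T_C.
W_min = 7.730 × 203.8/89.20 = 17.66 MJ.

17.7 MJ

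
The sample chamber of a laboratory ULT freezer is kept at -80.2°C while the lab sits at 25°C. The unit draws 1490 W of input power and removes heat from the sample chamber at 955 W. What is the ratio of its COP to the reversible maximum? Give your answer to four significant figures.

COP_actual = Q̇_C/Ẇ = 955.0/1490 = 0.6409.
In absolute terms T_C = 192.95 K and T_H = 298.15 K, so ΔT = 105.2 K.
COP_Carnot = T_C/ΔT = 192.95/105.2 = 1.834.
η_II = COP_actual/COP_Carnot = 0.6409/1.834 = 0.3495.

0.3495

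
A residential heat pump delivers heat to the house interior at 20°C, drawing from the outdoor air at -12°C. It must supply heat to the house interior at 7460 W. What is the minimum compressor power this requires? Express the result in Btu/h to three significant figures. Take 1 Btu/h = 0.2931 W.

2780 Btu/h

In absolute terms T_C = 261.15 K and T_H = 293.15 K, so ΔT = 32.00 K.
COP_Carnot = T_H/ΔT = 293.15/32.00 = 9.161.
Ẇ_min = Q̇/COP_Carnot = 7460/9.161 = 814.3 W = 2778 Btu/h.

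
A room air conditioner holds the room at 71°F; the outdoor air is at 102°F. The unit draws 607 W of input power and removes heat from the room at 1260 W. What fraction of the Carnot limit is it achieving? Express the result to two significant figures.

0.12

COP_actual = Q̇_C/Ẇ = 1260/607.0 = 2.076.
In absolute terms T_C = 294.82 K and T_H = 312.04 K, so ΔT = 17.22 K.
COP_Carnot = T_C/ΔT = 294.82/17.22 = 17.12.
η_II = COP_actual/COP_Carnot = 2.076/17.12 = 0.1213.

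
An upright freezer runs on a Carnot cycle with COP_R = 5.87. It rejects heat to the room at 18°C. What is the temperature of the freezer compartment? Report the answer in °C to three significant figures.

-24.4 °C

For a Carnot refrigerator COP_R = T_C/(T_H − T_C), so T_C = COP·T_H/(1 + COP).
With T_H = 291.15 K, T_C = 5.87 × 291.15/6.870 = 248.77 K.
Converting, 248.77 K = -24.38°C.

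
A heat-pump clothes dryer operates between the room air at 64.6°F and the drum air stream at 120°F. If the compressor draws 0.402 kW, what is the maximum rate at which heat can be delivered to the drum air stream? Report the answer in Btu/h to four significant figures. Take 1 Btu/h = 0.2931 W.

In absolute terms T_C = 291.26 K and T_H = 322.04 K, so ΔT = 30.78 K.
COP_Carnot = T_H/ΔT = 322.04/30.78 = 10.46.
Q̇_max = COP_Carnot × Ẇ = 10.46 × 0.4020 kW = 4.206 kW = 14350 Btu/h.

14350 Btu/h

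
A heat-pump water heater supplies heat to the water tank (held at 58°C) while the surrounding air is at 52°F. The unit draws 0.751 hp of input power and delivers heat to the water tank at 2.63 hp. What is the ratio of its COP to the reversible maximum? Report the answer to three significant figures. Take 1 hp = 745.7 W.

COP_actual = Q̇_H/Ẇ = 2.630/0.7510 = 3.502.
In absolute terms T_C = 284.26 K and T_H = 331.15 K, so ΔT = 46.89 K.
COP_Carnot = T_H/ΔT = 331.15/46.89 = 7.062.
η_II = COP_actual/COP_Carnot = 3.502/7.062 = 0.4959.

0.496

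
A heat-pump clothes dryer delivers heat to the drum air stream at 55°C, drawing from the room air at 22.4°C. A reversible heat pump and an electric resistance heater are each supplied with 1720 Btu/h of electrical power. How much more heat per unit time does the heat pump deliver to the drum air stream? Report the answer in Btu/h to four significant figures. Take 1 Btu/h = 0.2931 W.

In absolute terms T_C = 295.55 K and T_H = 328.15 K, so ΔT = 32.60 K.
COP_Carnot = T_H/ΔT = 328.15/32.60 = 10.07.
The heat pump delivers Q̇_H = COP × Ẇ = 17310 Btu/h; the resistance heater delivers Ẇ = 1720 Btu/h.
Extra = (COP − 1)·Ẇ = 15590 Btu/h.

15590 Btu/h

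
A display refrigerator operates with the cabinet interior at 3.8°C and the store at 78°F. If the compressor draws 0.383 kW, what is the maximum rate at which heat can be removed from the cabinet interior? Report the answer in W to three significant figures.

4880 W

In absolute terms T_C = 276.95 K and T_H = 298.71 K, so ΔT = 21.76 K.
COP_Carnot = T_C/ΔT = 276.95/21.76 = 12.73.
Q̇_max = COP_Carnot × Ẇ = 12.73 × 0.3830 kW = 4.876 kW = 4876 W.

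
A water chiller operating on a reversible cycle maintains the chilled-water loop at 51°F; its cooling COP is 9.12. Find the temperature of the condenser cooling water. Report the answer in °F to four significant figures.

107.0 °F

COP_R = T_C/(T_H − T_C) gives T_H − T_C = T_C/COP.
With T_C = 283.71 K, T_H = 283.71 × (1 + 1/9.12) = 314.81 K.
Converting, 314.81 K = 106.99°F.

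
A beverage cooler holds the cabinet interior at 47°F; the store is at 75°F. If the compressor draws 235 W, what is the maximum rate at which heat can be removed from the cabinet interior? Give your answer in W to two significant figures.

4300 W

In absolute terms T_C = 281.48 K and T_H = 297.04 K, so ΔT = 15.56 K.
COP_Carnot = T_C/ΔT = 281.48/15.56 = 18.10.
Q̇_max = COP_Carnot × Ẇ = 18.10 × 235.0 W = 4252 W.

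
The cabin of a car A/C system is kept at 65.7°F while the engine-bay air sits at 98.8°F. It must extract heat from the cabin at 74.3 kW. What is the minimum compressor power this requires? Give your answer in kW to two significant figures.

4.7 kW

In absolute terms T_C = 291.87 K and T_H = 310.26 K, so ΔT = 18.39 K.
COP_Carnot = T_C/ΔT = 291.87/18.39 = 15.87.
Ẇ_min = Q̇/COP_Carnot = 74.30/15.87 = 4.681 kW.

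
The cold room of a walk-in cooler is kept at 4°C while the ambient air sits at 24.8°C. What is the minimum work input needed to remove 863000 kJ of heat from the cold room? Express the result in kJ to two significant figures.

65000 kJ

In absolute terms T_C = 277.15 K and T_H = 297.95 K, so ΔT = 20.80 K.
The reversible limit is COP_R = T_C/ΔT = 13.32, so W_min = Q_C/COP = Q_C·ΔT/T_C.
W_min = 863000 × 20.80/277.15 = 64770 kJ.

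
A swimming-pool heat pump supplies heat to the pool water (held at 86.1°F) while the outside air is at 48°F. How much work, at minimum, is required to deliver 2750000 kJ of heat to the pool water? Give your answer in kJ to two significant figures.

In absolute terms T_C = 282.04 K and T_H = 303.21 K, so ΔT = 21.17 K.
The reversible limit is COP_HP = T_H/ΔT = 14.32, so W_min = Q_H/COP = Q_H·ΔT/T_H.
W_min = 2750000 × 21.17/303.21 = 192000 kJ.

190000 kJ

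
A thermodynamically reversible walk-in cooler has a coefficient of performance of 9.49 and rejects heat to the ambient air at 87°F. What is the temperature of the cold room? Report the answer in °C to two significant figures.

1.6 °C

For a Carnot refrigerator COP_R = T_C/(T_H − T_C), so T_C = COP·T_H/(1 + COP).
With T_H = 303.71 K, T_C = 9.49 × 303.71/10.49 = 274.75 K.
Converting, 274.75 K = 1.60°C.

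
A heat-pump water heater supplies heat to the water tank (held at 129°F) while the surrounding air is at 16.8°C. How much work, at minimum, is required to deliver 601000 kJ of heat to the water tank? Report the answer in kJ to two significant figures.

68000 kJ

In absolute terms T_C = 289.95 K and T_H = 327.04 K, so ΔT = 37.09 K.
The reversible limit is COP_HP = T_H/ΔT = 8.818, so W_min = Q_H/COP = Q_H·ΔT/T_H.
W_min = 601000 × 37.09/327.04 = 68160 kJ.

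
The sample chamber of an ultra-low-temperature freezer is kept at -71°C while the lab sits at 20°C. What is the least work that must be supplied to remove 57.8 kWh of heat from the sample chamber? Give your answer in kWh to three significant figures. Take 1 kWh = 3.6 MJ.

In absolute terms T_C = 202.15 K and T_H = 293.15 K, so ΔT = 91.00 K.
The reversible limit is COP_R = T_C/ΔT = 2.221, so W_min = Q_C/COP = Q_C·ΔT/T_C.
W_min = 57.80 × 91.00/202.15 = 26.02 kWh.

26.0 kWh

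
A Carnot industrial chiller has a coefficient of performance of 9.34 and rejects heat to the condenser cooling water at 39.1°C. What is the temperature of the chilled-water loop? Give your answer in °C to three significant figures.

8.90 °C

For a Carnot refrigerator COP_R = T_C/(T_H − T_C), so T_C = COP·T_H/(1 + COP).
With T_H = 312.25 K, T_C = 9.34 × 312.25/10.34 = 282.05 K.
Converting, 282.05 K = 8.90°C.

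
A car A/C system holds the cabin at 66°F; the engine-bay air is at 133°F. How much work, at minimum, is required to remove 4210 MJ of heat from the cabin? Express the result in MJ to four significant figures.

In absolute terms T_C = 292.04 K and T_H = 329.26 K, so ΔT = 37.22 K.
The reversible limit is COP_R = T_C/ΔT = 7.846, so W_min = Q_C/COP = Q_C·ΔT/T_C.
W_min = 4210 × 37.22/292.04 = 536.6 MJ.

536.6 MJ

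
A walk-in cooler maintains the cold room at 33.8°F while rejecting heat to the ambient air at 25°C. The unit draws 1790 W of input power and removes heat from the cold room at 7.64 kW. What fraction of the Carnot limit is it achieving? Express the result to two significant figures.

Converting, Q̇_C = 7.640 kW = 7640 W, so COP_actual = Q̇_C/Ẇ = 7640/1790 = 4.268.
In absolute terms T_C = 274.15 K and T_H = 298.15 K, so ΔT = 24.00 K.
COP_Carnot = T_C/ΔT = 274.15/24.00 = 11.42.
η_II = COP_actual/COP_Carnot = 4.268/11.42 = 0.3736.

0.37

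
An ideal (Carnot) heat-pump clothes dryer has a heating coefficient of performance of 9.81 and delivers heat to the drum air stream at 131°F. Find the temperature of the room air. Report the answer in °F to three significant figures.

COP_HP = T_H/(T_H − T_C) gives T_H − T_C = T_H/COP.
With T_H = 328.15 K, T_C = 328.15 × (1 − 1/9.81) = 294.70 K.
Converting, 294.70 K = 70.79°F.

70.8 °F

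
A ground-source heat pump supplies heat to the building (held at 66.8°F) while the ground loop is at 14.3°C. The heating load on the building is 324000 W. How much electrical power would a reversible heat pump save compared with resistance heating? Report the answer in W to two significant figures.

In absolute terms T_C = 287.45 K and T_H = 292.48 K, so ΔT = 5.033 K.
COP_Carnot = T_H/ΔT = 292.48/5.033 = 58.11.
Resistance heating needs Ẇ_res = Q̇_H = 324000 W; the reversible heat pump needs only Ẇ_hp = Q̇_H/COP = 5576 W.
Saving = 324000 − 5576 = 318400 W.

320000 W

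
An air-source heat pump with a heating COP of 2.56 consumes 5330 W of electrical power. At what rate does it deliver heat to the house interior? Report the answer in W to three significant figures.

Q̇_H = COP_HP × Ẇ = 2.56 × 5330 = 13640 W.

13600 W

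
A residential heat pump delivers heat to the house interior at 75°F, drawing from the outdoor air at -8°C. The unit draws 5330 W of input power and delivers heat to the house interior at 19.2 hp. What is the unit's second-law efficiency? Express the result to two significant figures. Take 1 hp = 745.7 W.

0.29

Converting, Q̇_H = 19.20 hp = 14320 W, so COP_actual = Q̇_H/Ẇ = 14320/5330 = 2.686.
In absolute terms T_C = 265.15 K and T_H = 297.04 K, so ΔT = 31.89 K.
COP_Carnot = T_H/ΔT = 297.04/31.89 = 9.315.
η_II = COP_actual/COP_Carnot = 2.686/9.315 = 0.2884.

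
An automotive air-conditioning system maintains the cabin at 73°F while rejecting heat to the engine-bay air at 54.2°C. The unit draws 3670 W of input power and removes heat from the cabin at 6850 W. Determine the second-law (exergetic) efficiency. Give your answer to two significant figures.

COP_actual = Q̇_C/Ẇ = 6850/3670 = 1.866.
In absolute terms T_C = 295.93 K and T_H = 327.35 K, so ΔT = 31.42 K.
COP_Carnot = T_C/ΔT = 295.93/31.42 = 9.418.
η_II = COP_actual/COP_Carnot = 1.866/9.418 = 0.1982.

0.20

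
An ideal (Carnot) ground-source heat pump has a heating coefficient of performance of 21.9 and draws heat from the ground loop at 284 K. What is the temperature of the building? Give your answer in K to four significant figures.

COP_HP = T_H/(T_H − T_C) rearranges to T_H = COP·T_C/(COP − 1).
With T_C = 284.00 K, T_H = 21.9 × 284.00/20.90 = 297.59 K.

297.6 K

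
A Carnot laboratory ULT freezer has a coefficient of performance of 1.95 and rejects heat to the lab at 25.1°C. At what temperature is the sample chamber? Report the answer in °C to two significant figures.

For a Carnot refrigerator COP_R = T_C/(T_H − T_C), so T_C = COP·T_H/(1 + COP).
With T_H = 298.25 K, T_C = 1.95 × 298.25/2.950 = 197.15 K.
Converting, 197.15 K = -76.00°C.

-76 °C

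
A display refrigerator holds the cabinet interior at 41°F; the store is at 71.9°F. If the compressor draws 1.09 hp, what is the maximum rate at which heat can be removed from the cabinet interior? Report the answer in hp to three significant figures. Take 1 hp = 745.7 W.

In absolute terms T_C = 278.15 K and T_H = 295.32 K, so ΔT = 17.17 K.
COP_Carnot = T_C/ΔT = 278.15/17.17 = 16.20.
Q̇_max = COP_Carnot × Ẇ = 16.20 × 1.090 hp = 17.66 hp.

17.7 hp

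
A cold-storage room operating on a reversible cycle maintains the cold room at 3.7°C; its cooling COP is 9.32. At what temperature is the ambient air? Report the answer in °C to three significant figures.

COP_R = T_C/(T_H − T_C) gives T_H − T_C = T_C/COP.
With T_C = 276.85 K, T_H = 276.85 × (1 + 1/9.32) = 306.55 K.
Converting, 306.55 K = 33.40°C.

33.4 °C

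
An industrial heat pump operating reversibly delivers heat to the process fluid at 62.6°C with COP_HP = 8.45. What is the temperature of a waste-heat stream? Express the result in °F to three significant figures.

COP_HP = T_H/(T_H − T_C) gives T_H − T_C = T_H/COP.
With T_H = 335.75 K, T_C = 335.75 × (1 − 1/8.45) = 296.02 K.
Converting, 296.02 K = 73.16°F.

73.2 °F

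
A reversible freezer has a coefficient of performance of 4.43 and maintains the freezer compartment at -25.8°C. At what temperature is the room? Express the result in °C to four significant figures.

COP_R = T_C/(T_H − T_C) gives T_H − T_C = T_C/COP.
With T_C = 247.35 K, T_H = 247.35 × (1 + 1/4.43) = 303.19 K.
Converting, 303.19 K = 30.04°C.

30.04 °C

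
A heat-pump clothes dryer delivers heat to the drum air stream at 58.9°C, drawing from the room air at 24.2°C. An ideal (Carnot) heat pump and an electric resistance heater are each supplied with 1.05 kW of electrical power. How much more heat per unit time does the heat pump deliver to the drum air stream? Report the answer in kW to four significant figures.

In absolute terms T_C = 297.35 K and T_H = 332.05 K, so ΔT = 34.70 K.
COP_Carnot = T_H/ΔT = 332.05/34.70 = 9.569.
The heat pump delivers Q̇_H = COP × Ẇ = 10.05 kW; the resistance heater delivers Ẇ = 1.050 kW.
Extra = (COP − 1)·Ẇ = 8.998 kW.

8.998 kW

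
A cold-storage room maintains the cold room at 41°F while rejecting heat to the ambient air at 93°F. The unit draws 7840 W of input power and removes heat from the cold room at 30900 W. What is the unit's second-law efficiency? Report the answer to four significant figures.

0.4093

COP_actual = Q̇_C/Ẇ = 30900/7840 = 3.941.
In absolute terms T_C = 278.15 K and T_H = 307.04 K, so ΔT = 28.89 K.
COP_Carnot = T_C/ΔT = 278.15/28.89 = 9.628.
η_II = COP_actual/COP_Carnot = 3.941/9.628 = 0.4093.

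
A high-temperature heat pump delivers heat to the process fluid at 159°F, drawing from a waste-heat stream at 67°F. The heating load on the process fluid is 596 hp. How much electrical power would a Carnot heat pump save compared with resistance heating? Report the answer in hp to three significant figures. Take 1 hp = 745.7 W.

507 hp

In absolute terms T_C = 292.59 K and T_H = 343.71 K, so ΔT = 51.11 K.
COP_Carnot = T_H/ΔT = 343.71/51.11 = 6.725.
Resistance heating needs Ẇ_res = Q̇_H = 596.0 hp; the reversible heat pump needs only Ẇ_hp = Q̇_H/COP = 88.63 hp.
Saving = 596.0 − 88.63 = 507.4 hp.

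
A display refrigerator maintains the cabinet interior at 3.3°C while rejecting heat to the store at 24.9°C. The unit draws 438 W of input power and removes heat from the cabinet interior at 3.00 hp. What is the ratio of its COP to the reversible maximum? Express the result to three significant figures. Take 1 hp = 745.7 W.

0.399

Converting, Q̇_C = 3.000 hp = 2237 W, so COP_actual = Q̇_C/Ẇ = 2237/438.0 = 5.108.
In absolute terms T_C = 276.45 K and T_H = 298.05 K, so ΔT = 21.60 K.
COP_Carnot = T_C/ΔT = 276.45/21.60 = 12.80.
η_II = COP_actual/COP_Carnot = 5.108/12.80 = 0.3991.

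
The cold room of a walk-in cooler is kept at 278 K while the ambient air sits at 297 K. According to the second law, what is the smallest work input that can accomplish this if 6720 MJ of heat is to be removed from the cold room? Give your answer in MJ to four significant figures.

The reservoir spacing is ΔT = 297 − 278 = 19.00 K.
The reversible limit is COP_R = T_C/ΔT = 14.63, so W_min = Q_C/COP = Q_C·ΔT/T_C.
W_min = 6720 × 19.00/278.00 = 459.3 MJ.

459.3 MJ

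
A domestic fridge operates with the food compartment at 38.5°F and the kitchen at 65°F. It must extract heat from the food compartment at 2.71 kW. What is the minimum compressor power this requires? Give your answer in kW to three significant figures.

0.144 kW

In absolute terms T_C = 276.76 K and T_H = 291.48 K, so ΔT = 14.72 K.
COP_Carnot = T_C/ΔT = 276.76/14.72 = 18.80.
Ẇ_min = Q̇/COP_Carnot = 2.710/18.80 = 0.1442 kW.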